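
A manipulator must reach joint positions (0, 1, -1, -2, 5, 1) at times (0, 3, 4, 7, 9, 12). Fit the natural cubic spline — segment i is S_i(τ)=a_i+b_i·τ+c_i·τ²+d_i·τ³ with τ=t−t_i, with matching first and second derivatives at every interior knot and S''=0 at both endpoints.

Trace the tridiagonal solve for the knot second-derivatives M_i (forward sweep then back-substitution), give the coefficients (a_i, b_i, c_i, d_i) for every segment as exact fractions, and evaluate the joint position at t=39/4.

Δ: Δ0=1/3, Δ1=-2, Δ2=-1/3, Δ3=7/2, Δ4=-4/3
row 1: diag=8, rhs=-14; c'=1/8, d'=-7/4
row 2: denom=8−1·1/8=63/8; d'=(10−1·-7/4)/(63/8)=94/63
row 3: denom=10−3·8/21=62/7; d'=(23−3·94/63)/(62/7)=389/186
row 4: denom=10−2·7/31=296/31; d'=(-29−2·389/186)/(296/31)=-1543/444
back: M4=-1543/444
back: M3=389/186−7/31·-1543/444=1277/444
back: M2=94/63−8/21·1277/444=44/111
back: M1=-7/4−1/8·44/111=-799/444
M: M0=0, M1=-799/444, M2=44/111, M3=1277/444, M4=-1543/444, M5=0
seg 0: a=0, c=M0/2=0, d=(M1−M0)/(6·3)=-799/7992, b=Δ0−h0·(2M0+M1)/6=365/296
seg 1: a=1, c=M1/2=-799/888, d=(M2−M1)/(6·1)=325/888, b=Δ1−h1·(2M1+M2)/6=-217/148
seg 2: a=-1, c=M2/2=22/111, d=(M3−M2)/(6·3)=367/2664, b=Δ2−h2·(2M2+M3)/6=-1925/888
seg 3: a=-2, c=M3/2=1277/888, d=(M4−M3)/(6·2)=-235/444, b=Δ3−h3·(2M3+M4)/6=1217/444
seg 4: a=5, c=M4/2=-1543/888, d=(M5−M4)/(6·3)=1543/7992, b=Δ4−h4·(2M4+M5)/6=317/148
t_q=39/4 → seg 4, τ=3/4; S=5+317/148·τ+-1543/888·τ²+1543/7992·τ³=108179/18944

  seg 0: a=0 b=365/296 c=0 d=-799/7992
  seg 1: a=1 b=-217/148 c=-799/888 d=325/888
  seg 2: a=-1 b=-1925/888 c=22/111 d=367/2664
  seg 3: a=-2 b=1217/444 c=1277/888 d=-235/444
  seg 4: a=5 b=317/148 c=-1543/888 d=1543/7992
S(39/4) = 108179/18944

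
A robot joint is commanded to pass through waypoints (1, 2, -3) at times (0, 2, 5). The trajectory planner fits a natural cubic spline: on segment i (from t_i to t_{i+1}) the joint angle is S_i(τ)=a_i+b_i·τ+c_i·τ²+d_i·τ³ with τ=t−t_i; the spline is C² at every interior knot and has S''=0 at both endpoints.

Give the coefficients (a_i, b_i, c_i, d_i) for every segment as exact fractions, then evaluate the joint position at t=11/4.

  seg 0: a=1 b=14/15 c=0 d=-13/120
  seg 1: a=2 b=-11/30 c=-13/20 d=13/180
S(11/4) = 1779/1280

Δ: Δ0=1/2, Δ1=-5/3
row 1: diag=10, rhs=-13; c'=3/10, d'=-13/10
back: M1=-13/10
M: M0=0, M1=-13/10, M2=0
seg 0: a=1, c=M0/2=0, d=(M1−M0)/(6·2)=-13/120, b=Δ0−h0·(2M0+M1)/6=14/15
seg 1: a=2, c=M1/2=-13/20, d=(M2−M1)/(6·3)=13/180, b=Δ1−h1·(2M1+M2)/6=-11/30
t_q=11/4 → seg 1, τ=3/4; S=2+-11/30·τ+-13/20·τ²+13/180·τ³=1779/1280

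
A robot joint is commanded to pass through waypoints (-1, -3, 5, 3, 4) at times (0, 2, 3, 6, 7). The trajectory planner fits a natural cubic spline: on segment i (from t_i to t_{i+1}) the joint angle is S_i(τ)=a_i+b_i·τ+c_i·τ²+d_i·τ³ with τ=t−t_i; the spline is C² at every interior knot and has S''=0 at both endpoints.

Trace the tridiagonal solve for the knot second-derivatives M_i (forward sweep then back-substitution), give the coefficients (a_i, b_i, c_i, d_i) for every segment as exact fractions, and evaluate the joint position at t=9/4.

  seg 0: a=-1 b=-313/69 c=0 d=61/69
  seg 1: a=-3 b=419/69 c=122/23 d=-233/69
  seg 2: a=5 b=452/69 c=-111/23 d=167/207
  seg 3: a=3 b=-43/69 c=56/23 d=-56/69
S(9/4) = -77/64

Δ: Δ0=-1, Δ1=8, Δ2=-2/3, Δ3=1
row 1: diag=6, rhs=54; c'=1/6, d'=9
row 2: denom=8−1·1/6=47/6; d'=(-52−1·9)/(47/6)=-366/47
row 3: denom=8−3·18/47=322/47; d'=(10−3·-366/47)/(322/47)=112/23
back: M3=112/23
back: M2=-366/47−18/47·112/23=-222/23
back: M1=9−1/6·-222/23=244/23
M: M0=0, M1=244/23, M2=-222/23, M3=112/23, M4=0
seg 0: a=-1, c=M0/2=0, d=(M1−M0)/(6·2)=61/69, b=Δ0−h0·(2M0+M1)/6=-313/69
seg 1: a=-3, c=M1/2=122/23, d=(M2−M1)/(6·1)=-233/69, b=Δ1−h1·(2M1+M2)/6=419/69
seg 2: a=5, c=M2/2=-111/23, d=(M3−M2)/(6·3)=167/207, b=Δ2−h2·(2M2+M3)/6=452/69
seg 3: a=3, c=M3/2=56/23, d=(M4−M3)/(6·1)=-56/69, b=Δ3−h3·(2M3+M4)/6=-43/69
t_q=9/4 → seg 1, τ=1/4; S=-3+419/69·τ+122/23·τ²+-233/69·τ³=-77/64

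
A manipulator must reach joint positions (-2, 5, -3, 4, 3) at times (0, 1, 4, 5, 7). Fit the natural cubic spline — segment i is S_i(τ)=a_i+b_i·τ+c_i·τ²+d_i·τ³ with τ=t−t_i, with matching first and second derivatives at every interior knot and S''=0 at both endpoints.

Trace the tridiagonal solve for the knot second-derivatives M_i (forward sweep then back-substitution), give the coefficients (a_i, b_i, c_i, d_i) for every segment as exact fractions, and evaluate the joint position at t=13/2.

Δ: Δ0=7, Δ1=-8/3, Δ2=7, Δ3=-1/2
row 1: diag=8, rhs=-58; c'=3/8, d'=-29/4
row 2: denom=8−3·3/8=55/8; d'=(58−3·-29/4)/(55/8)=58/5
row 3: denom=6−1·8/55=322/55; d'=(-45−1·58/5)/(322/55)=-3113/322
back: M3=-3113/322
back: M2=58/5−8/55·-3113/322=2094/161
back: M1=-29/4−3/8·2094/161=-3905/322
M: M0=0, M1=-3905/322, M2=2094/161, M3=-3113/322, M4=0
seg 0: a=-2, c=M0/2=0, d=(M1−M0)/(6·1)=-3905/1932, b=Δ0−h0·(2M0+M1)/6=17429/1932
seg 1: a=5, c=M1/2=-3905/644, d=(M2−M1)/(6·3)=8093/5796, b=Δ1−h1·(2M1+M2)/6=2857/966
seg 2: a=-3, c=M2/2=1047/161, d=(M3−M2)/(6·1)=-1043/276, b=Δ2−h2·(2M2+M3)/6=8261/1932
seg 3: a=4, c=M3/2=-3113/644, d=(M4−M3)/(6·2)=3113/3864, b=Δ3−h3·(2M3+M4)/6=5743/966
t_q=13/2 → seg 3, τ=3/2; S=4+5743/966·τ+-3113/644·τ²+3113/3864·τ³=49053/10304

  seg 0: a=-2 b=17429/1932 c=0 d=-3905/1932
  seg 1: a=5 b=2857/966 c=-3905/644 d=8093/5796
  seg 2: a=-3 b=8261/1932 c=1047/161 d=-1043/276
  seg 3: a=4 b=5743/966 c=-3113/644 d=3113/3864
S(13/2) = 49053/10304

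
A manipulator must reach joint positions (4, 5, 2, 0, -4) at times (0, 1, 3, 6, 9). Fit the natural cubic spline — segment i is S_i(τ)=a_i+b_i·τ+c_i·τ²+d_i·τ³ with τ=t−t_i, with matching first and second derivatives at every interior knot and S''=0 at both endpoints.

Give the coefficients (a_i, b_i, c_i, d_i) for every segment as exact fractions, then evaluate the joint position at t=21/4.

Δ: Δ0=1, Δ1=-3/2, Δ2=-2/3, Δ3=-4/3
row 1: diag=6, rhs=-15; c'=1/3, d'=-5/2
row 2: denom=10−2·1/3=28/3; d'=(5−2·-5/2)/(28/3)=15/14
row 3: denom=12−3·9/28=309/28; d'=(-4−3·15/14)/(309/28)=-202/309
back: M3=-202/309
back: M2=15/14−9/28·-202/309=132/103
back: M1=-5/2−1/3·132/103=-603/206
M: M0=0, M1=-603/206, M2=132/103, M3=-202/309, M4=0
seg 0: a=4, c=M0/2=0, d=(M1−M0)/(6·1)=-201/412, b=Δ0−h0·(2M0+M1)/6=613/412
seg 1: a=5, c=M1/2=-603/412, d=(M2−M1)/(6·2)=289/824, b=Δ1−h1·(2M1+M2)/6=5/206
seg 2: a=2, c=M2/2=66/103, d=(M3−M2)/(6·3)=-299/2781, b=Δ2−h2·(2M2+M3)/6=-167/103
seg 3: a=0, c=M3/2=-101/309, d=(M4−M3)/(6·3)=101/2781, b=Δ3−h3·(2M3+M4)/6=-70/103
t_q=21/4 → seg 2, τ=9/4; S=2+-167/103·τ+66/103·τ²+-299/2781·τ³=2447/6592

  seg 0: a=4 b=613/412 c=0 d=-201/412
  seg 1: a=5 b=5/206 c=-603/412 d=289/824
  seg 2: a=2 b=-167/103 c=66/103 d=-299/2781
  seg 3: a=0 b=-70/103 c=-101/309 d=101/2781
S(21/4) = 2447/6592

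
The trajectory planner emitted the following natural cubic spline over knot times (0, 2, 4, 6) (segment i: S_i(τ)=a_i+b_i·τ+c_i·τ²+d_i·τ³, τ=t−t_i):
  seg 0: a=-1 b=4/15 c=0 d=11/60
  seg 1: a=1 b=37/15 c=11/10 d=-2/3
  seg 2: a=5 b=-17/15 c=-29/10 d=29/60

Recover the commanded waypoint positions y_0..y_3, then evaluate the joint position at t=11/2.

y_0 = S_0(0) = a_0 = -1
y_1 = S_1(0) = a_1 = 1
y_2 = S_2(0) = a_2 = 5
y_3 = S_2(2) = -5
t_q=11/2 is in segment 2 (τ=3/2); S_2(τ)=-51/32

y_0=-1 y_1=1 y_2=5 y_3=-5
S(11/2) = -51/32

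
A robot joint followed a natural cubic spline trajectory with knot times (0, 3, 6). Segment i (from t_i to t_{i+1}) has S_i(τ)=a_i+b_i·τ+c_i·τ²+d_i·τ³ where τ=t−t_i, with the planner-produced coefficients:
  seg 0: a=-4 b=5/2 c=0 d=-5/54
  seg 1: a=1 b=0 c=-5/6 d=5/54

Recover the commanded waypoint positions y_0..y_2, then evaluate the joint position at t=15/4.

y_0 = S_0(0) = a_0 = -4
y_1 = S_1(0) = a_1 = 1
y_2 = S_1(3) = -4
t_q=15/4 is in segment 1 (τ=3/4); S_1(τ)=73/128

y_0=-4 y_1=1 y_2=-4
S(15/4) = 73/128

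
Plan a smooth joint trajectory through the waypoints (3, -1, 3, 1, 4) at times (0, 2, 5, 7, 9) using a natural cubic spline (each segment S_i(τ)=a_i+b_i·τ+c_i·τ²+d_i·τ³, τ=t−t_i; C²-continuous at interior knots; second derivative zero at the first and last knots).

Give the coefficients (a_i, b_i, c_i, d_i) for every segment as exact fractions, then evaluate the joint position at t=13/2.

  seg 0: a=3 b=-3037/1032 c=0 d=973/4128
  seg 1: a=-1 b=-59/516 c=973/688 d=-641/2064
  seg 2: a=3 b=-29/2064 c=-475/344 d=3665/8256
  seg 3: a=1 b=-217/1032 c=1765/1376 d=-1765/8256
S(13/2) = 30169/22016

Δ: Δ0=-2, Δ1=4/3, Δ2=-1, Δ3=3/2
row 1: diag=10, rhs=20; c'=3/10, d'=2
row 2: denom=10−3·3/10=91/10; d'=(-14−3·2)/(91/10)=-200/91
row 3: denom=8−2·20/91=688/91; d'=(15−2·-200/91)/(688/91)=1765/688
back: M3=1765/688
back: M2=-200/91−20/91·1765/688=-475/172
back: M1=2−3/10·-475/172=973/344
M: M0=0, M1=973/344, M2=-475/172, M3=1765/688, M4=0
seg 0: a=3, c=M0/2=0, d=(M1−M0)/(6·2)=973/4128, b=Δ0−h0·(2M0+M1)/6=-3037/1032
seg 1: a=-1, c=M1/2=973/688, d=(M2−M1)/(6·3)=-641/2064, b=Δ1−h1·(2M1+M2)/6=-59/516
seg 2: a=3, c=M2/2=-475/344, d=(M3−M2)/(6·2)=3665/8256, b=Δ2−h2·(2M2+M3)/6=-29/2064
seg 3: a=1, c=M3/2=1765/1376, d=(M4−M3)/(6·2)=-1765/8256, b=Δ3−h3·(2M3+M4)/6=-217/1032
t_q=13/2 → seg 2, τ=3/2; S=3+-29/2064·τ+-475/344·τ²+3665/8256·τ³=30169/22016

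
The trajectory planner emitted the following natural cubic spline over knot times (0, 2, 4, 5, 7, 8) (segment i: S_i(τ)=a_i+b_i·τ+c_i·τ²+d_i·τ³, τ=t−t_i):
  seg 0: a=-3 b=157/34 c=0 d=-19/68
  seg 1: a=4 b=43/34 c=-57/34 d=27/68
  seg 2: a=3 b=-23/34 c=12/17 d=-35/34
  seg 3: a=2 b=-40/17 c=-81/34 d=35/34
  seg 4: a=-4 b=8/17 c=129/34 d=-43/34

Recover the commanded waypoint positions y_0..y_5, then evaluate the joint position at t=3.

y_0=-3 y_1=4 y_2=3 y_3=2 y_4=-4 y_5=-1
S(3) = 271/68

y_0 = S_0(0) = a_0 = -3
y_1 = S_1(0) = a_1 = 4
y_2 = S_2(0) = a_2 = 3
y_3 = S_3(0) = a_3 = 2
y_4 = S_4(0) = a_4 = -4
y_5 = S_4(1) = -1
t_q=3 is in segment 1 (τ=1); S_1(τ)=271/68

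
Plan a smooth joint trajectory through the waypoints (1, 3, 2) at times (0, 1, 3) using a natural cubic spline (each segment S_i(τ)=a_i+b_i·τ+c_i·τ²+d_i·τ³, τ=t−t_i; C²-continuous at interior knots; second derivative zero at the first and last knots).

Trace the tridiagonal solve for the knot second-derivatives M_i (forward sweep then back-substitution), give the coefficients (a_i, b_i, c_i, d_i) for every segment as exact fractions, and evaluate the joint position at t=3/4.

  seg 0: a=1 b=29/12 c=0 d=-5/12
  seg 1: a=3 b=7/6 c=-5/4 d=5/24
S(3/4) = 675/256

Δ: Δ0=2, Δ1=-1/2
row 1: diag=6, rhs=-15; c'=1/3, d'=-5/2
back: M1=-5/2
M: M0=0, M1=-5/2, M2=0
seg 0: a=1, c=M0/2=0, d=(M1−M0)/(6·1)=-5/12, b=Δ0−h0·(2M0+M1)/6=29/12
seg 1: a=3, c=M1/2=-5/4, d=(M2−M1)/(6·2)=5/24, b=Δ1−h1·(2M1+M2)/6=7/6
t_q=3/4 → seg 0, τ=3/4; S=1+29/12·τ+0·τ²+-5/12·τ³=675/256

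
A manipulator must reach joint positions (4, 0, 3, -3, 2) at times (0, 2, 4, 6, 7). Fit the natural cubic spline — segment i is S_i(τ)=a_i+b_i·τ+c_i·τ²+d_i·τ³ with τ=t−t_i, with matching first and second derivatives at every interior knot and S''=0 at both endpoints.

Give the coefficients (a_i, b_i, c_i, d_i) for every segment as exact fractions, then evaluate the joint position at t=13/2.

  seg 0: a=4 b=-142/41 c=0 d=15/41
  seg 1: a=0 b=38/41 c=90/41 d=-313/328
  seg 2: a=3 b=-143/82 c=-579/164 d=119/82
  seg 3: a=-3 b=127/82 c=849/164 d=-283/164
S(13/2) = -1505/1312

Δ: Δ0=-2, Δ1=3/2, Δ2=-3, Δ3=5
row 1: diag=8, rhs=21; c'=1/4, d'=21/8
row 2: denom=8−2·1/4=15/2; d'=(-27−2·21/8)/(15/2)=-43/10
row 3: denom=6−2·4/15=82/15; d'=(48−2·-43/10)/(82/15)=849/82
back: M3=849/82
back: M2=-43/10−4/15·849/82=-579/82
back: M1=21/8−1/4·-579/82=180/41
M: M0=0, M1=180/41, M2=-579/82, M3=849/82, M4=0
seg 0: a=4, c=M0/2=0, d=(M1−M0)/(6·2)=15/41, b=Δ0−h0·(2M0+M1)/6=-142/41
seg 1: a=0, c=M1/2=90/41, d=(M2−M1)/(6·2)=-313/328, b=Δ1−h1·(2M1+M2)/6=38/41
seg 2: a=3, c=M2/2=-579/164, d=(M3−M2)/(6·2)=119/82, b=Δ2−h2·(2M2+M3)/6=-143/82
seg 3: a=-3, c=M3/2=849/164, d=(M4−M3)/(6·1)=-283/164, b=Δ3−h3·(2M3+M4)/6=127/82
t_q=13/2 → seg 3, τ=1/2; S=-3+127/82·τ+849/164·τ²+-283/164·τ³=-1505/1312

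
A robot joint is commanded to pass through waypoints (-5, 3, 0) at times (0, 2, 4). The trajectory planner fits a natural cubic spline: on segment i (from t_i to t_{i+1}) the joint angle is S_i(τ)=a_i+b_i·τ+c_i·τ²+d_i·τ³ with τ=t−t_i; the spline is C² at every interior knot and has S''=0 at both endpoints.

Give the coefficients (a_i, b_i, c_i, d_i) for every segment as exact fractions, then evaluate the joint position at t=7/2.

  seg 0: a=-5 b=43/8 c=0 d=-11/32
  seg 1: a=3 b=5/4 c=-33/16 d=11/32
S(7/2) = 357/256

Δ: Δ0=4, Δ1=-3/2
row 1: diag=8, rhs=-33; c'=1/4, d'=-33/8
back: M1=-33/8
M: M0=0, M1=-33/8, M2=0
seg 0: a=-5, c=M0/2=0, d=(M1−M0)/(6·2)=-11/32, b=Δ0−h0·(2M0+M1)/6=43/8
seg 1: a=3, c=M1/2=-33/16, d=(M2−M1)/(6·2)=11/32, b=Δ1−h1·(2M1+M2)/6=5/4
t_q=7/2 → seg 1, τ=3/2; S=3+5/4·τ+-33/16·τ²+11/32·τ³=357/256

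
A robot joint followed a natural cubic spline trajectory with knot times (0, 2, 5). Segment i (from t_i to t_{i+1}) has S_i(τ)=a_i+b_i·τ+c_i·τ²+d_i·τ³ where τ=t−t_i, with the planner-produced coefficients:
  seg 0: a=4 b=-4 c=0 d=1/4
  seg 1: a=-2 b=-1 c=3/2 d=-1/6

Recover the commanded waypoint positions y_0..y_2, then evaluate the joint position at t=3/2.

y_0=4 y_1=-2 y_2=4
S(3/2) = -37/32

y_0 = S_0(0) = a_0 = 4
y_1 = S_1(0) = a_1 = -2
y_2 = S_1(3) = 4
t_q=3/2 is in segment 0 (τ=3/2); S_0(τ)=-37/32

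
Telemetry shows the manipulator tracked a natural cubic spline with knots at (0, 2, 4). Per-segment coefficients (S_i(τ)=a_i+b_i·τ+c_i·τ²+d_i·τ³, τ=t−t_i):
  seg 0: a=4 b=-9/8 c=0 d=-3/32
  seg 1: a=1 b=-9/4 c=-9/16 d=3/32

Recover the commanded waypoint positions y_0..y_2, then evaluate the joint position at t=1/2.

y_0=4 y_1=1 y_2=-5
S(1/2) = 877/256

y_0 = S_0(0) = a_0 = 4
y_1 = S_1(0) = a_1 = 1
y_2 = S_1(2) = -5
t_q=1/2 is in segment 0 (τ=1/2); S_0(τ)=877/256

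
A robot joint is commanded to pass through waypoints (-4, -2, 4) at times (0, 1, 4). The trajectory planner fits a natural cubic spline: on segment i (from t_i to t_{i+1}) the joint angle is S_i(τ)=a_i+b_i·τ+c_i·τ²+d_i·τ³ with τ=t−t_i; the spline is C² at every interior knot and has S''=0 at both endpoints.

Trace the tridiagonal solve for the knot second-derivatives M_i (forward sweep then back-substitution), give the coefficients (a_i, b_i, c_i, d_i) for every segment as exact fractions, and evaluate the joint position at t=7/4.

  seg 0: a=-4 b=2 c=0 d=0
  seg 1: a=-2 b=2 c=0 d=0
S(7/4) = -1/2

Δ: Δ0=2, Δ1=2
row 1: diag=8, rhs=0; c'=3/8, d'=0
back: M1=0
M: M0=0, M1=0, M2=0
seg 0: a=-4, c=M0/2=0, d=(M1−M0)/(6·1)=0, b=Δ0−h0·(2M0+M1)/6=2
seg 1: a=-2, c=M1/2=0, d=(M2−M1)/(6·3)=0, b=Δ1−h1·(2M1+M2)/6=2
t_q=7/4 → seg 1, τ=3/4; S=-2+2·τ+0·τ²+0·τ³=-1/2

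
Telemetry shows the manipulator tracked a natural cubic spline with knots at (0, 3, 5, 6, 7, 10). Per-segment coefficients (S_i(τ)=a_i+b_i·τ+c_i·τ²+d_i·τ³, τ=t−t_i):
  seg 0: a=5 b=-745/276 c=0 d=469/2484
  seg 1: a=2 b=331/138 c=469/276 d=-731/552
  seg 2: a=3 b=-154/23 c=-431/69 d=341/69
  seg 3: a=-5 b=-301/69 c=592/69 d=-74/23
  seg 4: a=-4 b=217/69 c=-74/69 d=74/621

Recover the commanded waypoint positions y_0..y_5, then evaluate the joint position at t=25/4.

y_0 = S_0(0) = a_0 = 5
y_1 = S_1(0) = a_1 = 2
y_2 = S_2(0) = a_2 = 3
y_3 = S_3(0) = a_3 = -5
y_4 = S_4(0) = a_4 = -4
y_5 = S_4(3) = -1
t_q=25/4 is in segment 3 (τ=1/4); S_3(τ)=-4125/736

y_0=5 y_1=2 y_2=3 y_3=-5 y_4=-4 y_5=-1
S(25/4) = -4125/736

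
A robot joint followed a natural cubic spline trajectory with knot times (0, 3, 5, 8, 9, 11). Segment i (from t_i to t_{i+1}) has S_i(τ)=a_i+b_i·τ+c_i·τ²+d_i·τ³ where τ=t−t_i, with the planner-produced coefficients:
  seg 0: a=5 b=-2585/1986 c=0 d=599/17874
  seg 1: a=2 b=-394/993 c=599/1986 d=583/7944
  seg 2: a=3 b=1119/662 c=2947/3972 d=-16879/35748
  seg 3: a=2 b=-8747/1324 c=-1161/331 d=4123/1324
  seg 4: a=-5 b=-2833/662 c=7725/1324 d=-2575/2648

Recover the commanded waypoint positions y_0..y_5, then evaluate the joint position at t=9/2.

y_0 = S_0(0) = a_0 = 5
y_1 = S_1(0) = a_1 = 2
y_2 = S_2(0) = a_2 = 3
y_3 = S_3(0) = a_3 = 2
y_4 = S_4(0) = a_4 = -5
y_5 = S_4(2) = 2
t_q=9/2 is in segment 1 (τ=3/2); S_1(τ)=49383/21184

y_0=5 y_1=2 y_2=3 y_3=2 y_4=-5 y_5=2
S(9/2) = 49383/21184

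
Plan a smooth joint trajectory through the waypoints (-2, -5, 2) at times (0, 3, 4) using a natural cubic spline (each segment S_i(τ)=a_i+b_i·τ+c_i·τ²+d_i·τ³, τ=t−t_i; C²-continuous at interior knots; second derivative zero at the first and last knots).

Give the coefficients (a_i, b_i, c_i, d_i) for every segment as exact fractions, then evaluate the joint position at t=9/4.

Δ: Δ0=-1, Δ1=7
row 1: diag=8, rhs=48; c'=1/8, d'=6
back: M1=6
M: M0=0, M1=6, M2=0
seg 0: a=-2, c=M0/2=0, d=(M1−M0)/(6·3)=1/3, b=Δ0−h0·(2M0+M1)/6=-4
seg 1: a=-5, c=M1/2=3, d=(M2−M1)/(6·1)=-1, b=Δ1−h1·(2M1+M2)/6=5
t_q=9/4 → seg 0, τ=9/4; S=-2+-4·τ+0·τ²+1/3·τ³=-461/64

  seg 0: a=-2 b=-4 c=0 d=1/3
  seg 1: a=-5 b=5 c=3 d=-1
S(9/4) = -461/64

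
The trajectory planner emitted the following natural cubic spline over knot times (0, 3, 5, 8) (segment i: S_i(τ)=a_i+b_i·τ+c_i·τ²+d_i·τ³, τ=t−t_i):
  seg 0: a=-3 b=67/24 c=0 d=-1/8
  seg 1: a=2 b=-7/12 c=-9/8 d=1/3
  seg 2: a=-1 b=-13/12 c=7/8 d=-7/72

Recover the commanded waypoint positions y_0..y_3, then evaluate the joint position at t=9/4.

y_0 = S_0(0) = a_0 = -3
y_1 = S_1(0) = a_1 = 2
y_2 = S_2(0) = a_2 = -1
y_3 = S_2(3) = 1
t_q=9/4 is in segment 0 (τ=9/4); S_0(τ)=951/512

y_0=-3 y_1=2 y_2=-1 y_3=1
S(9/4) = 951/512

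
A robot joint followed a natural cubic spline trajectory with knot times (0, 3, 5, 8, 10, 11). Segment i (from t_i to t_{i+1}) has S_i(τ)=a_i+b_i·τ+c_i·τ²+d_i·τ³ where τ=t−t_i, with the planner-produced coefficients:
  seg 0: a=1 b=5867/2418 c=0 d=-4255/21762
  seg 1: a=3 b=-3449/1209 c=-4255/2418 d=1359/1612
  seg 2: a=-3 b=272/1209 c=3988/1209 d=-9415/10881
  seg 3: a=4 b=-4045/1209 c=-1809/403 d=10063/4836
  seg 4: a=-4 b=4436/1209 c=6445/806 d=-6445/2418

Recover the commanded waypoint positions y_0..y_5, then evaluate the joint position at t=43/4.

y_0 = S_0(0) = a_0 = 1
y_1 = S_1(0) = a_1 = 3
y_2 = S_2(0) = a_2 = -3
y_3 = S_3(0) = a_3 = 4
y_4 = S_4(0) = a_4 = -4
y_5 = S_4(1) = 5
t_q=43/4 is in segment 4 (τ=3/4); S_4(τ)=109631/51584

y_0=1 y_1=3 y_2=-3 y_3=4 y_4=-4 y_5=5
S(43/4) = 109631/51584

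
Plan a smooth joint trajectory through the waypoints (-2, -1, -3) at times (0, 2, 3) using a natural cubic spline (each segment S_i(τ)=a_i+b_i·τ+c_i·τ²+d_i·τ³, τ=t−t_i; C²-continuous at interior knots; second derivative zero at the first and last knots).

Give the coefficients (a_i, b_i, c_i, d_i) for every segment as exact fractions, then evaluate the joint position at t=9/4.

Δ: Δ0=1/2, Δ1=-2
row 1: diag=6, rhs=-15; c'=1/6, d'=-5/2
back: M1=-5/2
M: M0=0, M1=-5/2, M2=0
seg 0: a=-2, c=M0/2=0, d=(M1−M0)/(6·2)=-5/24, b=Δ0−h0·(2M0+M1)/6=4/3
seg 1: a=-1, c=M1/2=-5/4, d=(M2−M1)/(6·1)=5/12, b=Δ1−h1·(2M1+M2)/6=-7/6
t_q=9/4 → seg 1, τ=1/4; S=-1+-7/6·τ+-5/4·τ²+5/12·τ³=-349/256

  seg 0: a=-2 b=4/3 c=0 d=-5/24
  seg 1: a=-1 b=-7/6 c=-5/4 d=5/12
S(9/4) = -349/256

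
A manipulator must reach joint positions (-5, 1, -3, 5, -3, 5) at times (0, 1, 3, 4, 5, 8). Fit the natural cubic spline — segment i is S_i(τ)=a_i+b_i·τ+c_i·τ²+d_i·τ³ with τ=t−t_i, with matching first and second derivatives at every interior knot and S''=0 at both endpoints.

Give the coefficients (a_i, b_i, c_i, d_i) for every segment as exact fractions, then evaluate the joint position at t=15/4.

Δ: Δ0=6, Δ1=-2, Δ2=8, Δ3=-8, Δ4=8/3
row 1: diag=6, rhs=-48; c'=1/3, d'=-8
row 2: denom=6−2·1/3=16/3; d'=(60−2·-8)/(16/3)=57/4
row 3: denom=4−1·3/16=61/16; d'=(-96−1·57/4)/(61/16)=-1764/61
row 4: denom=8−1·16/61=472/61; d'=(64−1·-1764/61)/(472/61)=1417/118
back: M4=1417/118
back: M3=-1764/61−16/61·1417/118=-1892/59
back: M2=57/4−3/16·-1892/59=2391/118
back: M1=-8−1/3·2391/118=-1741/118
M: M0=0, M1=-1741/118, M2=2391/118, M3=-1892/59, M4=1417/118, M5=0
seg 0: a=-5, c=M0/2=0, d=(M1−M0)/(6·1)=-1741/708, b=Δ0−h0·(2M0+M1)/6=5989/708
seg 1: a=1, c=M1/2=-1741/236, d=(M2−M1)/(6·2)=1033/354, b=Δ1−h1·(2M1+M2)/6=383/354
seg 2: a=-3, c=M2/2=2391/236, d=(M3−M2)/(6·1)=-6175/708, b=Δ2−h2·(2M2+M3)/6=2333/354
seg 3: a=5, c=M3/2=-946/59, d=(M4−M3)/(6·1)=5201/708, b=Δ3−h3·(2M3+M4)/6=487/708
seg 4: a=-3, c=M4/2=1417/236, d=(M5−M4)/(6·3)=-1417/2124, b=Δ4−h4·(2M4+M5)/6=-3307/354
t_q=15/4 → seg 2, τ=3/4; S=-3+2333/354·τ+2391/236·τ²+-6175/708·τ³=59845/15104

  seg 0: a=-5 b=5989/708 c=0 d=-1741/708
  seg 1: a=1 b=383/354 c=-1741/236 d=1033/354
  seg 2: a=-3 b=2333/354 c=2391/236 d=-6175/708
  seg 3: a=5 b=487/708 c=-946/59 d=5201/708
  seg 4: a=-3 b=-3307/354 c=1417/236 d=-1417/2124
S(15/4) = 59845/15104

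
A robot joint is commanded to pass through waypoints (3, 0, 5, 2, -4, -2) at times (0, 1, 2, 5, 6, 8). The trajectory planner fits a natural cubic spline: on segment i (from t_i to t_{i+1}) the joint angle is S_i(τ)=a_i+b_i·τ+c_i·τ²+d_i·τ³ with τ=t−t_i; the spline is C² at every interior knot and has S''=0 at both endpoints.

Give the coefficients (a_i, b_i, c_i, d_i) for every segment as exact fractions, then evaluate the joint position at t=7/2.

Δ: Δ0=-3, Δ1=5, Δ2=-1, Δ3=-6, Δ4=1
row 1: diag=4, rhs=48; c'=1/4, d'=12
row 2: denom=8−1·1/4=31/4; d'=(-36−1·12)/(31/4)=-192/31
row 3: denom=8−3·12/31=212/31; d'=(-30−3·-192/31)/(212/31)=-177/106
row 4: denom=6−1·31/212=1241/212; d'=(42−1·-177/106)/(1241/212)=9258/1241
back: M4=9258/1241
back: M3=-177/106−31/212·9258/1241=-3426/1241
back: M2=-192/31−12/31·-3426/1241=-6360/1241
back: M1=12−1/4·-6360/1241=16482/1241
M: M0=0, M1=16482/1241, M2=-6360/1241, M3=-3426/1241, M4=9258/1241, M5=0
seg 0: a=3, c=M0/2=0, d=(M1−M0)/(6·1)=2747/1241, b=Δ0−h0·(2M0+M1)/6=-6470/1241
seg 1: a=0, c=M1/2=8241/1241, d=(M2−M1)/(6·1)=-3807/1241, b=Δ1−h1·(2M1+M2)/6=1771/1241
seg 2: a=5, c=M2/2=-3180/1241, d=(M3−M2)/(6·3)=163/1241, b=Δ2−h2·(2M2+M3)/6=6832/1241
seg 3: a=2, c=M3/2=-1713/1241, d=(M4−M3)/(6·1)=2114/1241, b=Δ3−h3·(2M3+M4)/6=-7847/1241
seg 4: a=-4, c=M4/2=4629/1241, d=(M5−M4)/(6·2)=-1543/2482, b=Δ4−h4·(2M4+M5)/6=-4931/1241
t_q=7/2 → seg 2, τ=3/2; S=5+6832/1241·τ+-3180/1241·τ²+163/1241·τ³=78785/9928

  seg 0: a=3 b=-6470/1241 c=0 d=2747/1241
  seg 1: a=0 b=1771/1241 c=8241/1241 d=-3807/1241
  seg 2: a=5 b=6832/1241 c=-3180/1241 d=163/1241
  seg 3: a=2 b=-7847/1241 c=-1713/1241 d=2114/1241
  seg 4: a=-4 b=-4931/1241 c=4629/1241 d=-1543/2482
S(7/2) = 78785/9928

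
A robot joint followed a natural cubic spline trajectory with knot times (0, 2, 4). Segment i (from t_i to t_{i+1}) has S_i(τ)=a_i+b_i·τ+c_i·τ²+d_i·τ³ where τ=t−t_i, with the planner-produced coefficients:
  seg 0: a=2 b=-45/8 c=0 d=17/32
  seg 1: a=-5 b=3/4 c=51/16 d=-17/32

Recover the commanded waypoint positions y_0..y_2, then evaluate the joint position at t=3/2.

y_0=2 y_1=-5 y_2=5
S(3/2) = -1189/256

y_0 = S_0(0) = a_0 = 2
y_1 = S_1(0) = a_1 = -5
y_2 = S_1(2) = 5
t_q=3/2 is in segment 0 (τ=3/2); S_0(τ)=-1189/256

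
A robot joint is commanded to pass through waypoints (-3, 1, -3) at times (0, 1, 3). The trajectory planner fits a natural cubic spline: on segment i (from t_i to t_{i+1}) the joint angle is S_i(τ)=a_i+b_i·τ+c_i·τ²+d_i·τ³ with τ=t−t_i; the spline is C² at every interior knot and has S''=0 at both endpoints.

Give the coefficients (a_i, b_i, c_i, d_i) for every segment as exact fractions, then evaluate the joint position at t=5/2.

  seg 0: a=-3 b=5 c=0 d=-1
  seg 1: a=1 b=2 c=-3 d=1/2
S(5/2) = -17/16

Δ: Δ0=4, Δ1=-2
row 1: diag=6, rhs=-36; c'=1/3, d'=-6
back: M1=-6
M: M0=0, M1=-6, M2=0
seg 0: a=-3, c=M0/2=0, d=(M1−M0)/(6·1)=-1, b=Δ0−h0·(2M0+M1)/6=5
seg 1: a=1, c=M1/2=-3, d=(M2−M1)/(6·2)=1/2, b=Δ1−h1·(2M1+M2)/6=2
t_q=5/2 → seg 1, τ=3/2; S=1+2·τ+-3·τ²+1/2·τ³=-17/16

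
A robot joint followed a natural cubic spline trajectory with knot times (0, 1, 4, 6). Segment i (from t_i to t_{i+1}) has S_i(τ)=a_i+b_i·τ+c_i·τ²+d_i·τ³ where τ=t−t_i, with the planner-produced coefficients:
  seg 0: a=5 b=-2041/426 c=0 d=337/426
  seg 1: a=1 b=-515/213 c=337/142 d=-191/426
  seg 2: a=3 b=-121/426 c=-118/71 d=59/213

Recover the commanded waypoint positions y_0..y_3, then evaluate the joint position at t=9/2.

y_0 = S_0(0) = a_0 = 5
y_1 = S_1(0) = a_1 = 1
y_2 = S_2(0) = a_2 = 3
y_3 = S_2(2) = -2
t_q=9/2 is in segment 2 (τ=1/2); S_2(τ)=1407/568

y_0=5 y_1=1 y_2=3 y_3=-2
S(9/2) = 1407/568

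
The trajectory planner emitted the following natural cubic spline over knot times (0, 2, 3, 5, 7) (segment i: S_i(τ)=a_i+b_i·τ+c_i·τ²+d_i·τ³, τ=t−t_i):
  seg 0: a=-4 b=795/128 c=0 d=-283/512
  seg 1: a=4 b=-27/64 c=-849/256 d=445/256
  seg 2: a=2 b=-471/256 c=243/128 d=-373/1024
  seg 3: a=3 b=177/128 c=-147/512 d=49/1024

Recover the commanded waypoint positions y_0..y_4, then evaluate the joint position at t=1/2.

y_0 = S_0(0) = a_0 = -4
y_1 = S_1(0) = a_1 = 4
y_2 = S_2(0) = a_2 = 2
y_3 = S_3(0) = a_3 = 3
y_4 = S_3(2) = 5
t_q=1/2 is in segment 0 (τ=1/2); S_0(τ)=-3947/4096

y_0=-4 y_1=4 y_2=2 y_3=3 y_4=5
S(1/2) = -3947/4096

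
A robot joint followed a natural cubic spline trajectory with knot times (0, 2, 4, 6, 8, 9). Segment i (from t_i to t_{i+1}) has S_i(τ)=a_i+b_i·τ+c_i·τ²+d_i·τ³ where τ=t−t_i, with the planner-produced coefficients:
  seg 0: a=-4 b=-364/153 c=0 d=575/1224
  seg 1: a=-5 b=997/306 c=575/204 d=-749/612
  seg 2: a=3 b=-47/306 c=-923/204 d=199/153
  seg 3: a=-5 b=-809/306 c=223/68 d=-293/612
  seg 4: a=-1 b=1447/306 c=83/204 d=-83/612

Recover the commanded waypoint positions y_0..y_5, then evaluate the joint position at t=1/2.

y_0 = S_0(0) = a_0 = -4
y_1 = S_1(0) = a_1 = -5
y_2 = S_2(0) = a_2 = 3
y_3 = S_3(0) = a_3 = -5
y_4 = S_4(0) = a_4 = -1
y_5 = S_4(1) = 4
t_q=1/2 is in segment 0 (τ=1/2); S_0(τ)=-16747/3264

y_0=-4 y_1=-5 y_2=3 y_3=-5 y_4=-1 y_5=4
S(1/2) = -16747/3264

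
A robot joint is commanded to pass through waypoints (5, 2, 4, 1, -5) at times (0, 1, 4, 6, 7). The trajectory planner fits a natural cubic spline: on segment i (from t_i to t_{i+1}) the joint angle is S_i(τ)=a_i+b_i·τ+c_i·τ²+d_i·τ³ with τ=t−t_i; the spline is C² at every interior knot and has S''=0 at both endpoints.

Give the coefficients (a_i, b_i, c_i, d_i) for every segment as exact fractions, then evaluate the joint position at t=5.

Δ: Δ0=-3, Δ1=2/3, Δ2=-3/2, Δ3=-6
row 1: diag=8, rhs=22; c'=3/8, d'=11/4
row 2: denom=10−3·3/8=71/8; d'=(-13−3·11/4)/(71/8)=-170/71
row 3: denom=6−2·16/71=394/71; d'=(-27−2·-170/71)/(394/71)=-1577/394
back: M3=-1577/394
back: M2=-170/71−16/71·-1577/394=-294/197
back: M1=11/4−3/8·-294/197=652/197
M: M0=0, M1=652/197, M2=-294/197, M3=-1577/394, M4=0
seg 0: a=5, c=M0/2=0, d=(M1−M0)/(6·1)=326/591, b=Δ0−h0·(2M0+M1)/6=-2099/591
seg 1: a=2, c=M1/2=326/197, d=(M2−M1)/(6·3)=-473/1773, b=Δ1−h1·(2M1+M2)/6=-1121/591
seg 2: a=4, c=M2/2=-147/197, d=(M3−M2)/(6·2)=-989/4728, b=Δ2−h2·(2M2+M3)/6=490/591
seg 3: a=1, c=M3/2=-1577/788, d=(M4−M3)/(6·1)=1577/2364, b=Δ3−h3·(2M3+M4)/6=-5515/1182
t_q=5 → seg 2, τ=1; S=4+490/591·τ+-147/197·τ²+-989/4728·τ³=6105/1576

  seg 0: a=5 b=-2099/591 c=0 d=326/591
  seg 1: a=2 b=-1121/591 c=326/197 d=-473/1773
  seg 2: a=4 b=490/591 c=-147/197 d=-989/4728
  seg 3: a=1 b=-5515/1182 c=-1577/788 d=1577/2364
S(5) = 6105/1576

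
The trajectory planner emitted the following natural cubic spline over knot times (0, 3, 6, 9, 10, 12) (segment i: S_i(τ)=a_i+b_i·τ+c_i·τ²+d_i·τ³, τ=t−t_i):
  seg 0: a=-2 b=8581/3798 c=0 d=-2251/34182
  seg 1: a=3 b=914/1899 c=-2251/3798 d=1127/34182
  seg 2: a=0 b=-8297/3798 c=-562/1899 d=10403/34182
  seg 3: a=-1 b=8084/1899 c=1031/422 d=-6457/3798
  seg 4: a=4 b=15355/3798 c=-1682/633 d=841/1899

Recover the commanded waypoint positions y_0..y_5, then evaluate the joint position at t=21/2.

y_0=-2 y_1=3 y_2=0 y_3=-1 y_4=4 y_5=5
S(21/2) = 27409/5064

y_0 = S_0(0) = a_0 = -2
y_1 = S_1(0) = a_1 = 3
y_2 = S_2(0) = a_2 = 0
y_3 = S_3(0) = a_3 = -1
y_4 = S_4(0) = a_4 = 4
y_5 = S_4(2) = 5
t_q=21/2 is in segment 4 (τ=1/2); S_4(τ)=27409/5064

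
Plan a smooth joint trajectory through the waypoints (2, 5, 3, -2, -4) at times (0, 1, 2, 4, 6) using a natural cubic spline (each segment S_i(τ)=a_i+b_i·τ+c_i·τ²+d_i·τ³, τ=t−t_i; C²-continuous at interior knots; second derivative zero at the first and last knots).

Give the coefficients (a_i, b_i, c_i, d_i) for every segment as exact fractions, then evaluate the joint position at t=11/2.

  seg 0: a=2 b=239/56 c=0 d=-71/56
  seg 1: a=5 b=13/28 c=-213/56 d=75/56
  seg 2: a=3 b=-25/8 c=3/14 d=11/224
  seg 3: a=-2 b=-47/28 c=57/112 d=-19/224
S(11/2) = -6557/1792

Δ: Δ0=3, Δ1=-2, Δ2=-5/2, Δ3=-1
row 1: diag=4, rhs=-30; c'=1/4, d'=-15/2
row 2: denom=6−1·1/4=23/4; d'=(-3−1·-15/2)/(23/4)=18/23
row 3: denom=8−2·8/23=168/23; d'=(9−2·18/23)/(168/23)=57/56
back: M3=57/56
back: M2=18/23−8/23·57/56=3/7
back: M1=-15/2−1/4·3/7=-213/28
M: M0=0, M1=-213/28, M2=3/7, M3=57/56, M4=0
seg 0: a=2, c=M0/2=0, d=(M1−M0)/(6·1)=-71/56, b=Δ0−h0·(2M0+M1)/6=239/56
seg 1: a=5, c=M1/2=-213/56, d=(M2−M1)/(6·1)=75/56, b=Δ1−h1·(2M1+M2)/6=13/28
seg 2: a=3, c=M2/2=3/14, d=(M3−M2)/(6·2)=11/224, b=Δ2−h2·(2M2+M3)/6=-25/8
seg 3: a=-2, c=M3/2=57/112, d=(M4−M3)/(6·2)=-19/224, b=Δ3−h3·(2M3+M4)/6=-47/28
t_q=11/2 → seg 3, τ=3/2; S=-2+-47/28·τ+57/112·τ²+-19/224·τ³=-6557/1792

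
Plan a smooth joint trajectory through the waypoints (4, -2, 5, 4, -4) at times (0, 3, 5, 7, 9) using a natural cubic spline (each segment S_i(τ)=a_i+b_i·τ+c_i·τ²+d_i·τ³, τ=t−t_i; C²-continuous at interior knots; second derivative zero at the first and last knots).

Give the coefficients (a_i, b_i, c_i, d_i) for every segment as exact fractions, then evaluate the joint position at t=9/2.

Δ: Δ0=-2, Δ1=7/2, Δ2=-1/2, Δ3=-4
row 1: diag=10, rhs=33; c'=1/5, d'=33/10
row 2: denom=8−2·1/5=38/5; d'=(-24−2·33/10)/(38/5)=-153/38
row 3: denom=8−2·5/19=142/19; d'=(-21−2·-153/38)/(142/19)=-123/71
back: M3=-123/71
back: M2=-153/38−5/19·-123/71=-507/142
back: M1=33/10−1/5·-507/142=285/71
M: M0=0, M1=285/71, M2=-507/142, M3=-123/71, M4=0
seg 0: a=4, c=M0/2=0, d=(M1−M0)/(6·3)=95/426, b=Δ0−h0·(2M0+M1)/6=-569/142
seg 1: a=-2, c=M1/2=285/142, d=(M2−M1)/(6·2)=-359/568, b=Δ1−h1·(2M1+M2)/6=143/71
seg 2: a=5, c=M2/2=-507/284, d=(M3−M2)/(6·2)=87/568, b=Δ2−h2·(2M2+M3)/6=349/142
seg 3: a=4, c=M3/2=-123/142, d=(M4−M3)/(6·2)=41/284, b=Δ3−h3·(2M3+M4)/6=-202/71
t_q=9/2 → seg 1, τ=3/2; S=-2+143/71·τ+285/142·τ²+-359/568·τ³=15467/4544

  seg 0: a=4 b=-569/142 c=0 d=95/426
  seg 1: a=-2 b=143/71 c=285/142 d=-359/568
  seg 2: a=5 b=349/142 c=-507/284 d=87/568
  seg 3: a=4 b=-202/71 c=-123/142 d=41/284
S(9/2) = 15467/4544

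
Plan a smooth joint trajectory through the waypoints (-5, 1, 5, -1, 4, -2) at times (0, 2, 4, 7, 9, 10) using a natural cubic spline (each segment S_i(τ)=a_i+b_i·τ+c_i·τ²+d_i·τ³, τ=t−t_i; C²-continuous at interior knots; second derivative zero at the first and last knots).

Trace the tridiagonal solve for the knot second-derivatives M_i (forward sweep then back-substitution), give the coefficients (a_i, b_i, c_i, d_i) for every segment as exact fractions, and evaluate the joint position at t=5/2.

  seg 0: a=-5 b=2765/956 c=0 d=103/3824
  seg 1: a=1 b=1537/478 c=309/1912 d=-1471/3824
  seg 2: a=5 b=-721/956 c=-513/239 d=1655/2868
  seg 3: a=-1 b=931/478 c=2913/956 d=-2649/1912
  seg 4: a=4 b=-595/239 c=-2517/478 d=839/478
S(5/2) = 79541/30592

Δ: Δ0=3, Δ1=2, Δ2=-2, Δ3=5/2, Δ4=-6
row 1: diag=8, rhs=-6; c'=1/4, d'=-3/4
row 2: denom=10−2·1/4=19/2; d'=(-24−2·-3/4)/(19/2)=-45/19
row 3: denom=10−3·6/19=172/19; d'=(27−3·-45/19)/(172/19)=162/43
row 4: denom=6−2·19/86=239/43; d'=(-51−2·162/43)/(239/43)=-2517/239
back: M4=-2517/239
back: M3=162/43−19/86·-2517/239=2913/478
back: M2=-45/19−6/19·2913/478=-1026/239
back: M1=-3/4−1/4·-1026/239=309/956
M: M0=0, M1=309/956, M2=-1026/239, M3=2913/478, M4=-2517/239, M5=0
seg 0: a=-5, c=M0/2=0, d=(M1−M0)/(6·2)=103/3824, b=Δ0−h0·(2M0+M1)/6=2765/956
seg 1: a=1, c=M1/2=309/1912, d=(M2−M1)/(6·2)=-1471/3824, b=Δ1−h1·(2M1+M2)/6=1537/478
seg 2: a=5, c=M2/2=-513/239, d=(M3−M2)/(6·3)=1655/2868, b=Δ2−h2·(2M2+M3)/6=-721/956
seg 3: a=-1, c=M3/2=2913/956, d=(M4−M3)/(6·2)=-2649/1912, b=Δ3−h3·(2M3+M4)/6=931/478
seg 4: a=4, c=M4/2=-2517/478, d=(M5−M4)/(6·1)=839/478, b=Δ4−h4·(2M4+M5)/6=-595/239
t_q=5/2 → seg 1, τ=1/2; S=1+1537/478·τ+309/1912·τ²+-1471/3824·τ³=79541/30592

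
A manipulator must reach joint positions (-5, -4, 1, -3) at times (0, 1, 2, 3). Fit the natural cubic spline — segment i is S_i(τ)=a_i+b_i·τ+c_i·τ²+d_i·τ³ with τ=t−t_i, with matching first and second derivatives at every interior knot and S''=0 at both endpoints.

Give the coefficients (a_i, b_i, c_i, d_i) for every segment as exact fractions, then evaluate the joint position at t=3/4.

  seg 0: a=-5 b=-2/3 c=0 d=5/3
  seg 1: a=-4 b=13/3 c=5 d=-13/3
  seg 2: a=1 b=4/3 c=-8 d=8/3
S(3/4) = -307/64

Δ: Δ0=1, Δ1=5, Δ2=-4
row 1: diag=4, rhs=24; c'=1/4, d'=6
row 2: denom=4−1·1/4=15/4; d'=(-54−1·6)/(15/4)=-16
back: M2=-16
back: M1=6−1/4·-16=10
M: M0=0, M1=10, M2=-16, M3=0
seg 0: a=-5, c=M0/2=0, d=(M1−M0)/(6·1)=5/3, b=Δ0−h0·(2M0+M1)/6=-2/3
seg 1: a=-4, c=M1/2=5, d=(M2−M1)/(6·1)=-13/3, b=Δ1−h1·(2M1+M2)/6=13/3
seg 2: a=1, c=M2/2=-8, d=(M3−M2)/(6·1)=8/3, b=Δ2−h2·(2M2+M3)/6=4/3
t_q=3/4 → seg 0, τ=3/4; S=-5+-2/3·τ+0·τ²+5/3·τ³=-307/64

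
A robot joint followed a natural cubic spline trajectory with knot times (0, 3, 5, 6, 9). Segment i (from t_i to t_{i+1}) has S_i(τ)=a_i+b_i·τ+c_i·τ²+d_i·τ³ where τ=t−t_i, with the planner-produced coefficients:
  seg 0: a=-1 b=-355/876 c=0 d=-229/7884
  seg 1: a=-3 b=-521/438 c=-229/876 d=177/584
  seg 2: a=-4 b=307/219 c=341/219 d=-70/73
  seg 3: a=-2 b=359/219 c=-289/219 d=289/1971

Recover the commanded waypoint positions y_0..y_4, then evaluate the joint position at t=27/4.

y_0 = S_0(0) = a_0 = -1
y_1 = S_1(0) = a_1 = -3
y_2 = S_2(0) = a_2 = -4
y_3 = S_3(0) = a_3 = -2
y_4 = S_3(3) = -5
t_q=27/4 is in segment 3 (τ=3/4); S_3(τ)=-6779/4672

y_0=-1 y_1=-3 y_2=-4 y_3=-2 y_4=-5
S(27/4) = -6779/4672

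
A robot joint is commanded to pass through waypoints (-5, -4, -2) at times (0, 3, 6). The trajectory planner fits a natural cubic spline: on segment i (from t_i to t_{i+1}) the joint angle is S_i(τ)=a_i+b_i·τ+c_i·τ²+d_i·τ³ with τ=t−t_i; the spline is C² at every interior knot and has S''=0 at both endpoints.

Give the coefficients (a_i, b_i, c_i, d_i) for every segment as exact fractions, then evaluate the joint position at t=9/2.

  seg 0: a=-5 b=1/4 c=0 d=1/108
  seg 1: a=-4 b=1/2 c=1/12 d=-1/108
S(9/2) = -99/32

Δ: Δ0=1/3, Δ1=2/3
row 1: diag=12, rhs=2; c'=1/4, d'=1/6
back: M1=1/6
M: M0=0, M1=1/6, M2=0
seg 0: a=-5, c=M0/2=0, d=(M1−M0)/(6·3)=1/108, b=Δ0−h0·(2M0+M1)/6=1/4
seg 1: a=-4, c=M1/2=1/12, d=(M2−M1)/(6·3)=-1/108, b=Δ1−h1·(2M1+M2)/6=1/2
t_q=9/2 → seg 1, τ=3/2; S=-4+1/2·τ+1/12·τ²+-1/108·τ³=-99/32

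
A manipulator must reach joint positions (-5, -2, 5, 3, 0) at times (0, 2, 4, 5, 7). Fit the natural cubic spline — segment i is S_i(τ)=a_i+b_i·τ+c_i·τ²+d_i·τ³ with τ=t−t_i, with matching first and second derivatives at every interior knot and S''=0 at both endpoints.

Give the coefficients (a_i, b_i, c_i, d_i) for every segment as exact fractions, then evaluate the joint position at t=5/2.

Δ: Δ0=3/2, Δ1=7/2, Δ2=-2, Δ3=-3/2
row 1: diag=8, rhs=12; c'=1/4, d'=3/2
row 2: denom=6−2·1/4=11/2; d'=(-33−2·3/2)/(11/2)=-72/11
row 3: denom=6−1·2/11=64/11; d'=(3−1·-72/11)/(64/11)=105/64
back: M3=105/64
back: M2=-72/11−2/11·105/64=-219/32
back: M1=3/2−1/4·-219/32=411/128
M: M0=0, M1=411/128, M2=-219/32, M3=105/64, M4=0
seg 0: a=-5, c=M0/2=0, d=(M1−M0)/(6·2)=137/512, b=Δ0−h0·(2M0+M1)/6=55/128
seg 1: a=-2, c=M1/2=411/256, d=(M2−M1)/(6·2)=-429/512, b=Δ1−h1·(2M1+M2)/6=233/64
seg 2: a=5, c=M2/2=-219/64, d=(M3−M2)/(6·1)=181/128, b=Δ2−h2·(2M2+M3)/6=1/128
seg 3: a=3, c=M3/2=105/128, d=(M4−M3)/(6·2)=-35/256, b=Δ3−h3·(2M3+M4)/6=-83/32
t_q=5/2 → seg 1, τ=1/2; S=-2+233/64·τ+411/256·τ²+-429/512·τ³=479/4096

  seg 0: a=-5 b=55/128 c=0 d=137/512
  seg 1: a=-2 b=233/64 c=411/256 d=-429/512
  seg 2: a=5 b=1/128 c=-219/64 d=181/128
  seg 3: a=3 b=-83/32 c=105/128 d=-35/256
S(5/2) = 479/4096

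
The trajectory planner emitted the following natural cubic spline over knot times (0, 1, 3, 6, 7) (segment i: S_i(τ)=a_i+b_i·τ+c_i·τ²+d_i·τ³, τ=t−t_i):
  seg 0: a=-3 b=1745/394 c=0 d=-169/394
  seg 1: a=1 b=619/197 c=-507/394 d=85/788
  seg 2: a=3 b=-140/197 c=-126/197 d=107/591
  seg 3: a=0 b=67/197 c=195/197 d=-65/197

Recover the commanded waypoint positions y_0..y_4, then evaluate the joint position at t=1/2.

y_0=-3 y_1=1 y_2=3 y_3=0 y_4=1
S(1/2) = -2645/3152

y_0 = S_0(0) = a_0 = -3
y_1 = S_1(0) = a_1 = 1
y_2 = S_2(0) = a_2 = 3
y_3 = S_3(0) = a_3 = 0
y_4 = S_3(1) = 1
t_q=1/2 is in segment 0 (τ=1/2); S_0(τ)=-2645/3152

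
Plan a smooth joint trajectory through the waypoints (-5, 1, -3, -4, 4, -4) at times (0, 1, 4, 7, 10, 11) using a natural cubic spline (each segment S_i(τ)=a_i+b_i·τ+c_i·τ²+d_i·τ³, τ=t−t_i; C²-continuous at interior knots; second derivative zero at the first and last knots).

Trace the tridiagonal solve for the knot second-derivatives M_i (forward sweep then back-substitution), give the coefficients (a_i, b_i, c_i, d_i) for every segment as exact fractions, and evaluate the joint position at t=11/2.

  seg 0: a=-5 b=1809/259 c=0 d=-255/259
  seg 1: a=1 b=1044/259 c=-765/259 d=2717/6993
  seg 2: a=-3 b=-829/259 c=422/777 d=26/189
  seg 3: a=-4 b=977/259 c=1384/777 d=-5011/6993
  seg 4: a=4 b=-1266/259 c=-1209/259 d=403/259
S(11/2) = -905/148

Δ: Δ0=6, Δ1=-4/3, Δ2=-1/3, Δ3=8/3, Δ4=-8
row 1: diag=8, rhs=-44; c'=3/8, d'=-11/2
row 2: denom=12−3·3/8=87/8; d'=(6−3·-11/2)/(87/8)=60/29
row 3: denom=12−3·8/29=324/29; d'=(18−3·60/29)/(324/29)=19/18
row 4: denom=8−3·29/108=259/36; d'=(-64−3·19/18)/(259/36)=-2418/259
back: M4=-2418/259
back: M3=19/18−29/108·-2418/259=2768/777
back: M2=60/29−8/29·2768/777=844/777
back: M1=-11/2−3/8·844/777=-1530/259
M: M0=0, M1=-1530/259, M2=844/777, M3=2768/777, M4=-2418/259, M5=0
seg 0: a=-5, c=M0/2=0, d=(M1−M0)/(6·1)=-255/259, b=Δ0−h0·(2M0+M1)/6=1809/259
seg 1: a=1, c=M1/2=-765/259, d=(M2−M1)/(6·3)=2717/6993, b=Δ1−h1·(2M1+M2)/6=1044/259
seg 2: a=-3, c=M2/2=422/777, d=(M3−M2)/(6·3)=26/189, b=Δ2−h2·(2M2+M3)/6=-829/259
seg 3: a=-4, c=M3/2=1384/777, d=(M4−M3)/(6·3)=-5011/6993, b=Δ3−h3·(2M3+M4)/6=977/259
seg 4: a=4, c=M4/2=-1209/259, d=(M5−M4)/(6·1)=403/259, b=Δ4−h4·(2M4+M5)/6=-1266/259
t_q=11/2 → seg 2, τ=3/2; S=-3+-829/259·τ+422/777·τ²+26/189·τ³=-905/148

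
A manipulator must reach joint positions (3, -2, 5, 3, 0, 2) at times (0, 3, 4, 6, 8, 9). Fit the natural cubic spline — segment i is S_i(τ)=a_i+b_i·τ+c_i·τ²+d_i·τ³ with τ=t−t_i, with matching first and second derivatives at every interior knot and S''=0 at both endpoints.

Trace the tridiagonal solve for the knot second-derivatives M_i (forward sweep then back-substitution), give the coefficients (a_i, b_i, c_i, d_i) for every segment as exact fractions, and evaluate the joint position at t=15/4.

Δ: Δ0=-5/3, Δ1=7, Δ2=-1, Δ3=-3/2, Δ4=2
row 1: diag=8, rhs=52; c'=1/8, d'=13/2
row 2: denom=6−1·1/8=47/8; d'=(-48−1·13/2)/(47/8)=-436/47
row 3: denom=8−2·16/47=344/47; d'=(-3−2·-436/47)/(344/47)=17/8
row 4: denom=6−2·47/172=469/86; d'=(21−2·17/8)/(469/86)=43/14
back: M4=43/14
back: M3=17/8−47/172·43/14=9/7
back: M2=-436/47−16/47·9/7=-68/7
back: M1=13/2−1/8·-68/7=54/7
M: M0=0, M1=54/7, M2=-68/7, M3=9/7, M4=43/14, M5=0
seg 0: a=3, c=M0/2=0, d=(M1−M0)/(6·3)=3/7, b=Δ0−h0·(2M0+M1)/6=-116/21
seg 1: a=-2, c=M1/2=27/7, d=(M2−M1)/(6·1)=-61/21, b=Δ1−h1·(2M1+M2)/6=127/21
seg 2: a=5, c=M2/2=-34/7, d=(M3−M2)/(6·2)=11/12, b=Δ2−h2·(2M2+M3)/6=106/21
seg 3: a=3, c=M3/2=9/14, d=(M4−M3)/(6·2)=25/168, b=Δ3−h3·(2M3+M4)/6=-71/21
seg 4: a=0, c=M4/2=43/28, d=(M5−M4)/(6·1)=-43/84, b=Δ4−h4·(2M4+M5)/6=41/42
t_q=15/4 → seg 1, τ=3/4; S=-2+127/21·τ+27/7·τ²+-61/21·τ³=1559/448

  seg 0: a=3 b=-116/21 c=0 d=3/7
  seg 1: a=-2 b=127/21 c=27/7 d=-61/21
  seg 2: a=5 b=106/21 c=-34/7 d=11/12
  seg 3: a=3 b=-71/21 c=9/14 d=25/168
  seg 4: a=0 b=41/42 c=43/28 d=-43/84
S(15/4) = 1559/448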